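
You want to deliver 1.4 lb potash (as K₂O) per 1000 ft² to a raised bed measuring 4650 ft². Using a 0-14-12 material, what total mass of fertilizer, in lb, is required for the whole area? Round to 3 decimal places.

54.250 lb

Product per 1000 ft² = 1.4 / 12% = 11.6667 lb.
Total product = 11.6667 × 4650 / 1000 = 54.25 lb.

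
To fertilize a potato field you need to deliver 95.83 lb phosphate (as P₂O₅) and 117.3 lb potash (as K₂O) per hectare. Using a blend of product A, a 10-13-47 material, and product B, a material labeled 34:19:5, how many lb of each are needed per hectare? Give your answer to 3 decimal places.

Let a = lb of product A, b = lb of product B (per hectare).
P₂O₅: 0.13·a + 0.19·b = 95.83
K₂O: 0.47·a + 0.05·b = 117.3
Solving simultaneously: a = 211.2983, b = 359.7959.

211.298 lb product A, 359.796 lb product B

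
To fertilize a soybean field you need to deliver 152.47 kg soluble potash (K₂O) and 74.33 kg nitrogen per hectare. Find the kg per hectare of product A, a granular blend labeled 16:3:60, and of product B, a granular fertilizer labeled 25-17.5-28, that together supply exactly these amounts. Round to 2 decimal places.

164.50 kg product A, 192.04 kg product B

Let a = kg of product A, b = kg of product B (per hectare).
K₂O: 0.6·a + 0.28·b = 152.47
N: 0.16·a + 0.25·b = 74.33
Eliminate a: (row1) − 0.6/0.16·(row2) → -0.6575·b = -126.268, so b = 192.042.
Back-substitute: a = (152.47 − 0.28·192.042) / 0.6 = 164.497.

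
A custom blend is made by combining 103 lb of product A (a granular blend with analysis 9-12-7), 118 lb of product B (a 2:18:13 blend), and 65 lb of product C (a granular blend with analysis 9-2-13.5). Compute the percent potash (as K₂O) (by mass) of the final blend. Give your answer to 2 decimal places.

Total mass = 103 + 118 + 65 = 286 lb.
K₂O mass = 7%×103 + 13%×118 + 13.5%×65 = 31.325 lb.
% K₂O = 31.325 / 286 = 10.9528%.

10.95% K₂O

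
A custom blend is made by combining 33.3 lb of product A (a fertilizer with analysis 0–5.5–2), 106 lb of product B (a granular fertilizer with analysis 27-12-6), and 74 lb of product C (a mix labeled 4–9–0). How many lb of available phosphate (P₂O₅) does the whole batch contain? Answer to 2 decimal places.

21.21 lb P₂O₅

P₂O₅ mass = 5.5%×33.3 + 12%×106 + 9%×74 = 21.2115 lb.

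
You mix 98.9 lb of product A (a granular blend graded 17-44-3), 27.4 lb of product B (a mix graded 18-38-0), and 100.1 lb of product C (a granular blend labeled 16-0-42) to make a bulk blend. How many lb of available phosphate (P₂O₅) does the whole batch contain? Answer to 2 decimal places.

53.93 lb P₂O₅

P₂O₅ mass = 44%×98.9 + 38%×27.4 + 0%×100.1 = 53.928 lb.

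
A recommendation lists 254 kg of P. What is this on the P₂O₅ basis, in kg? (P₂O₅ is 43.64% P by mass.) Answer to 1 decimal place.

P₂O₅ = 254 / 0.4364 = 582.035 kg.

582.0 kg P₂O₅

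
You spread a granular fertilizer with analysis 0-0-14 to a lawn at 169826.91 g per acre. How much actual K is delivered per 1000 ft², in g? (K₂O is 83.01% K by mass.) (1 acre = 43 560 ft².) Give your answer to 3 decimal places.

K₂O per acre = 169826.91 × 14% = 23775.8 g.
Elemental K = 23775.8 × 0.8301 = 19736.3 g per acre.
Convert to per 1000 ft²: 19736.3 × 0.0229568 = 453.0823 g.

453.082 g K per thousand sq ft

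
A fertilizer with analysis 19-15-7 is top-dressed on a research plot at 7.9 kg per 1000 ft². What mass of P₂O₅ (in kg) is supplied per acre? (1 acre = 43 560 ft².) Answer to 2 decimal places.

P₂O₅ per 1000 ft² = 7.9 × 15% = 1.185 kg.
Convert to per acre: 1.185 × 43.56 = 51.6186 kg.

51.62 kg P₂O₅ per acre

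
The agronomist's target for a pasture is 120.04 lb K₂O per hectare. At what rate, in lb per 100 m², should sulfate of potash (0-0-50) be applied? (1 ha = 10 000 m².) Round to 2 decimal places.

2.40 lb of product per hundred sq m

Product per hectare = 120.04 / 50% = 240.08 lb.
Convert to per 100 m²: 240.08 × 0.01 = 2.4008 lb.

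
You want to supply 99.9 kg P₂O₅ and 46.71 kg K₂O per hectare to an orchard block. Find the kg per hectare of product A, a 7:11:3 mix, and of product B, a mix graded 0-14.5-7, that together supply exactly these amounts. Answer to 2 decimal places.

With a, b = kg per hectare of product A and product B:
P₂O₅: 0.11·a + 0.145·b = 99.9
K₂O: 0.03·a + 0.07·b = 46.71
Eliminate b: (row1) − 0.145/0.07·(row2) → 0.0478571·a = 3.14357, so a = 65.6866.
Then b = (46.71 − 0.03·65.6866) / 0.07 = 639.134.

65.69 kg product A, 639.13 kg product B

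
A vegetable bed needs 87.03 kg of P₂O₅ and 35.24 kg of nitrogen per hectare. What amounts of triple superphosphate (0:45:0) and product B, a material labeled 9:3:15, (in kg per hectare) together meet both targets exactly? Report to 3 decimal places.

167.296 kg triple superphosphate, 391.556 kg product B

Per-hectare balance (a = triple superphosphate, b = product B):
P₂O₅: 0.45·a + 0.03·b = 87.03
N: 0·a + 0.09·b = 35.24
Solving simultaneously: a = 167.2963, b = 391.5556.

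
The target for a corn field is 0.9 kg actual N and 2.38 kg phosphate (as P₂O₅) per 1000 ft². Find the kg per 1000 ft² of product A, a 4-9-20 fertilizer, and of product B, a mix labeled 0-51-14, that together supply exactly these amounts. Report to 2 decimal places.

With a, b = kg per 1000 ft² of product A and product B:
N: 0.04·a + 0·b = 0.9
P₂O₅: 0.09·a + 0.51·b = 2.38
Solving simultaneously: a = 22.5, b = 0.696078.

22.50 kg product A, 0.70 kg product B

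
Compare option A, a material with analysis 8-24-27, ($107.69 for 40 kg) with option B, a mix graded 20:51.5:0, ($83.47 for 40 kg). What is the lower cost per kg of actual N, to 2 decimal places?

$10.43 per kg N (option B)

option A: N per bag = 40 × 8% = 3.2 kg; cost = 107.69 / 3.2 = $33.6531/kg N.
option B: N per bag = 40 × 20% = 8 kg; cost = 83.47 / 8 = $10.4337/kg N.
option B is cheaper.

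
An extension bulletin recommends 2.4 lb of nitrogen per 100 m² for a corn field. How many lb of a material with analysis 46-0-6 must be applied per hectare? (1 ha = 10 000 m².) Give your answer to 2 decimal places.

Product per 100 m² = 2.4 / 46% = 5.21739 lb.
Convert to per hectare: 5.21739 × 100 = 521.739 lb.

521.74 lb of product per hectare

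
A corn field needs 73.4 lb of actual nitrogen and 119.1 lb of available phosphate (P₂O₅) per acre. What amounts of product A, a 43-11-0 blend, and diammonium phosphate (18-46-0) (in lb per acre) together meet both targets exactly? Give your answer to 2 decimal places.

Let a = lb of product A, b = lb of diammonium phosphate (per acre).
N: 0.43·a + 0.18·b = 73.4
P₂O₅: 0.11·a + 0.46·b = 119.1
Eliminate b: (row1) − 0.18/0.46·(row2) → 0.386957·a = 26.7957, so a = 69.2472.
Then b = (119.1 − 0.11·69.2472) / 0.46 = 242.354.

69.25 lb product A, 242.35 lb diammonium phosphate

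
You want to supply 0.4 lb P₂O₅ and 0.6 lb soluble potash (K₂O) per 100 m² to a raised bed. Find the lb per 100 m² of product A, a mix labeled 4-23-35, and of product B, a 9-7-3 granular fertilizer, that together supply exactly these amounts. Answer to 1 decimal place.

1.7 lb product A, 0.1 lb product B

With a, b = lb per 100 m² of product A and product B:
P₂O₅: 0.23·a + 0.07·b = 0.4
K₂O: 0.35·a + 0.03·b = 0.6
Eliminate a: (row1) − 0.23/0.35·(row2) → 0.0502857·b = 0.00571429, so b = 0.113636.
Back-substitute: a = (0.4 − 0.07·0.113636) / 0.23 = 1.70455.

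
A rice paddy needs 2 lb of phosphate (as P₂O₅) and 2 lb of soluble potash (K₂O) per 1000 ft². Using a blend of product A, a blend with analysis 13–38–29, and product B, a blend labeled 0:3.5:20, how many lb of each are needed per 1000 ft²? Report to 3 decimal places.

Per-1000 ft² balance (a = product A, b = product B):
P₂O₅: 0.38·a + 0.035·b = 2
K₂O: 0.29·a + 0.2·b = 2
Eliminate b: (row1) − 0.035/0.2·(row2) → 0.32925·a = 1.65, so a = 5.01139.
Then b = (2 − 0.29·5.01139) / 0.2 = 2.73349.

5.011 lb product A, 2.733 lb product B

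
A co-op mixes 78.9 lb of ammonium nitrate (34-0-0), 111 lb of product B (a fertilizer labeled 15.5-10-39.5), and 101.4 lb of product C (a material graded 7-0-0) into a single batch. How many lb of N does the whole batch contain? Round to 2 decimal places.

N mass = 34%×78.9 + 15.5%×111 + 7%×101.4 = 51.129 lb.

51.13 lb N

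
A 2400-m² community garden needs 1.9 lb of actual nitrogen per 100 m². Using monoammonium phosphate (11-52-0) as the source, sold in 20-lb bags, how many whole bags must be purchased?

Product per 100 m² = 1.9 / 11% = 17.2727 lb.
Total product = 17.2727 × 2400 / 100 = 414.545 lb.
Bags = ⌈414.545 / 20⌉ = 21.

21 bags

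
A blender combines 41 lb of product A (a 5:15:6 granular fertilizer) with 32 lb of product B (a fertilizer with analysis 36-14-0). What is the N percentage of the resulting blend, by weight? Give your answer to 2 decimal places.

Total mass = 41 + 32 = 73 lb.
N mass = 5%×41 + 36%×32 = 13.57 lb.
% N = 13.57 / 73 = 18.589%.

18.59% N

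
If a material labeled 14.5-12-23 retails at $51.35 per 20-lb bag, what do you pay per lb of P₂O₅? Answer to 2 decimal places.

$21.40 per lb P₂O₅

P₂O₅ in bag = 20 × 12% = 2.4 lb.
Cost per lb P₂O₅ = $51.35 / 2.4 = $21.3958.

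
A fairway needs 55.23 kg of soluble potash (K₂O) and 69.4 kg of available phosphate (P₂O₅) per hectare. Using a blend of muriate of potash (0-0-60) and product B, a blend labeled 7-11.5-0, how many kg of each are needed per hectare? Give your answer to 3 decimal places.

Per-hectare balance (a = muriate of potash, b = product B):
K₂O: 0.6·a + 0·b = 55.23
P₂O₅: 0·a + 0.115·b = 69.4
Solving simultaneously: a = 92.05, b = 603.4783.

92.050 kg muriate of potash, 603.478 kg product B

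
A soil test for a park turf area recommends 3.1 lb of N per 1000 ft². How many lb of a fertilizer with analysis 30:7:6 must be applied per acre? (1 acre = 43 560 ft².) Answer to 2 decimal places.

Product per 1000 ft² = 3.1 / 30% = 10.3333 lb.
Convert to per acre: 10.3333 × 43.56 = 450.12 lb.

450.12 lb of product per acre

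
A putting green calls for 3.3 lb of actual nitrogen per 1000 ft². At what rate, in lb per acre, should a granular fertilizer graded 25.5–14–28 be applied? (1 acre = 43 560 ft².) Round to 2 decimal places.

563.72 lb of product per acre

Product per 1000 ft² = 3.3 / 25.5% = 12.9412 lb.
Convert to per acre: 12.9412 × 43.56 = 563.718 lb.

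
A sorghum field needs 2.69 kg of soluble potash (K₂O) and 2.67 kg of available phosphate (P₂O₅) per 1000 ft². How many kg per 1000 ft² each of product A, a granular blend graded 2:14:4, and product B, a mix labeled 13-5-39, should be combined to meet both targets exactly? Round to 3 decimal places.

Per-1000 ft² balance (a = product A, b = product B):
K₂O: 0.04·a + 0.39·b = 2.69
P₂O₅: 0.14·a + 0.05·b = 2.67
Eliminate a: (row1) − 0.04/0.14·(row2) → 0.375714·b = 1.92714, so b = 5.12928.
Back-substitute: a = (2.69 − 0.39·5.12928) / 0.04 = 17.2395.

17.240 kg product A, 5.129 kg product B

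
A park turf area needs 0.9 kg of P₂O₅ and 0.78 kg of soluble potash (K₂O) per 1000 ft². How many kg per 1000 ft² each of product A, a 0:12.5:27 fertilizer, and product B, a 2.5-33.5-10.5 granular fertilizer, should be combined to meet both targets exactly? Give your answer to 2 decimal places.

2.16 kg product A, 1.88 kg product B

With a, b = kg per 1000 ft² of product A and product B:
P₂O₅: 0.125·a + 0.335·b = 0.9
K₂O: 0.27·a + 0.105·b = 0.78
From row1: a = (0.9 − 0.335·b) / 0.125.
Into row2: 0.27·(0.9 − 0.335·b)/0.125 + 0.105·b = 0.78 → b = 1.88167, a = 2.15713.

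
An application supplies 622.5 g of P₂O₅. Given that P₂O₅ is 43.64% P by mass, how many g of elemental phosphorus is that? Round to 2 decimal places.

271.66 g P

P = 622.5 × 0.4364 = 271.659 g.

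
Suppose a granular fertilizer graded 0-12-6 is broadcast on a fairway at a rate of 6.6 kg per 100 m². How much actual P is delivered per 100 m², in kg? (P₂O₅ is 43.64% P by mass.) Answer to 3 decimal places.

0.346 kg P per hundred sq m

P₂O₅ per 100 m² = 6.6 × 12% = 0.792 kg.
Elemental P = 0.792 × 0.4364 = 0.345629 kg per 100 m².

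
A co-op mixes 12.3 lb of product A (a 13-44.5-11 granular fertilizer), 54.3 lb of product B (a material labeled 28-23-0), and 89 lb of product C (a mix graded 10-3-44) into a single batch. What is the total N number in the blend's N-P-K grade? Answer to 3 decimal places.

16.519% N

Total mass = 12.3 + 54.3 + 89 = 155.6 lb.
N mass = 13%×12.3 + 28%×54.3 + 10%×89 = 25.703 lb.
% N = 25.703 / 155.6 = 16.5186%.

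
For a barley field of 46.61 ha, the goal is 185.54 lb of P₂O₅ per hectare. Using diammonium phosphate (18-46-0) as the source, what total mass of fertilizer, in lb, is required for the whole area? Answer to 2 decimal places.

Product per hectare = 185.54 / 46% = 403.348 lb.
Total product = 403.348 × 46.61 = 18800.042 lb.

18800.04 lb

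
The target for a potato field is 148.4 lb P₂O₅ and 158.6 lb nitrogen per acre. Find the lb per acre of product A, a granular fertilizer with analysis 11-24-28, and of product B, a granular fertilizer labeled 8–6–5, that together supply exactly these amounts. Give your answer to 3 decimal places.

186.984 lb product A, 1725.397 lb product B

Per-acre balance (a = product A, b = product B):
P₂O₅: 0.24·a + 0.06·b = 148.4
N: 0.11·a + 0.08·b = 158.6
Eliminate a: (row1) − 0.24/0.11·(row2) → -0.114545·b = -197.636, so b = 1725.3968.
Back-substitute: a = (148.4 − 0.06·1725.3968) / 0.24 = 186.9841.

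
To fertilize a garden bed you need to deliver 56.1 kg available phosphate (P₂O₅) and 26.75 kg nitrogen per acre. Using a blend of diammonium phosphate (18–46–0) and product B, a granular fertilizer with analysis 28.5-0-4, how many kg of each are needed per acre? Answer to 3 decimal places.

121.957 kg diammonium phosphate, 16.834 kg product B

Let a = kg of diammonium phosphate, b = kg of product B (per acre).
P₂O₅: 0.46·a + 0·b = 56.1
N: 0.18·a + 0.285·b = 26.75
From row1: a = (56.1 − 0·b) / 0.46.
Into row2: 0.18·(56.1 − 0·b)/0.46 + 0.285·b = 26.75 → b = 16.83448, a = 121.9565.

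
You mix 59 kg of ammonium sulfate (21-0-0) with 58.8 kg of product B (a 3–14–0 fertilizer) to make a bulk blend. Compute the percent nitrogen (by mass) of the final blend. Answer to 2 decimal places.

Total mass = 59 + 58.8 = 117.8 kg.
N mass = 21%×59 + 3%×58.8 = 14.154 kg.
% N = 14.154 / 117.8 = 12.0153%.

12.02% N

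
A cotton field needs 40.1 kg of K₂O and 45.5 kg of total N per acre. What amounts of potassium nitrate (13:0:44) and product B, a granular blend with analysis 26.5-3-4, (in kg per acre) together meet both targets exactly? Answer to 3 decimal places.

79.053 kg potassium nitrate, 132.917 kg product B

Per-acre balance (a = potassium nitrate, b = product B):
K₂O: 0.44·a + 0.04·b = 40.1
N: 0.13·a + 0.265·b = 45.5
Solving simultaneously: a = 79.05296, b = 132.9174.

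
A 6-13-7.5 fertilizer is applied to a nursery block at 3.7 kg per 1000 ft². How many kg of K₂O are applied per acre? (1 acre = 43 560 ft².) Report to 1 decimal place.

K₂O per 1000 ft² = 3.7 × 7.5% = 0.2775 kg.
Convert to per acre: 0.2775 × 43.56 = 12.0879 kg.

12.1 kg K₂O per acre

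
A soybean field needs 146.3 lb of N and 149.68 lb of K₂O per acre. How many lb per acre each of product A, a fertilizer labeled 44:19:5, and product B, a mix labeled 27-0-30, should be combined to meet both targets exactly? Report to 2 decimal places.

29.34 lb product A, 494.04 lb product B

Per-acre balance (a = product A, b = product B):
N: 0.44·a + 0.27·b = 146.3
K₂O: 0.05·a + 0.3·b = 149.68
Eliminate a: (row1) − 0.44/0.05·(row2) → -2.37·b = -1170.88, so b = 494.044.
Back-substitute: a = (146.3 − 0.27·494.044) / 0.44 = 29.3367.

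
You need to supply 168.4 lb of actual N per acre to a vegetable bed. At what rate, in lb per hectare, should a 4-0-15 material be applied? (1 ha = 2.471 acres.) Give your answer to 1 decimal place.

Product per acre = 168.4 / 4% = 4210 lb.
Convert to per hectare: 4210 × 2.471 = 10402.91 lb.

10402.9 lb of product per hectare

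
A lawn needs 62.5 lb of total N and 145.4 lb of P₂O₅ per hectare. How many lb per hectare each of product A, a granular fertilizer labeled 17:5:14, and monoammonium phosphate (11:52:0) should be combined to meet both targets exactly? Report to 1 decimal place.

199.1 lb product A, 260.5 lb monoammonium phosphate

Per-hectare balance (a = product A, b = monoammonium phosphate):
N: 0.17·a + 0.11·b = 62.5
P₂O₅: 0.05·a + 0.52·b = 145.4
Eliminate a: (row1) − 0.17/0.05·(row2) → -1.658·b = -431.86, so b = 260.47.
Back-substitute: a = (62.5 − 0.11·260.47) / 0.17 = 199.107.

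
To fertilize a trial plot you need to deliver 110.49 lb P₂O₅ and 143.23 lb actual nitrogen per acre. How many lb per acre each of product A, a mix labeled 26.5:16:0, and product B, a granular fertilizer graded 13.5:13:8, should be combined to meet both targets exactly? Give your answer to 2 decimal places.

Per-acre balance (a = product A, b = product B):
P₂O₅: 0.16·a + 0.13·b = 110.49
N: 0.265·a + 0.135·b = 143.23
Eliminate b: (row1) − 0.13/0.135·(row2) → -0.0951852·a = -27.4352, so a = 288.2296.
Then b = (143.23 − 0.265·288.2296) / 0.135 = 495.179.

288.23 lb product A, 495.18 lb product B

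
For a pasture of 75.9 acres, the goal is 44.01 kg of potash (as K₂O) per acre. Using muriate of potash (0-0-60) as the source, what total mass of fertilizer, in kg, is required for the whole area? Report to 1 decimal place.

5567.3 kg

Product per acre = 44.01 / 60% = 73.35 kg.
Total product = 73.35 × 75.9 = 5567.27 kg.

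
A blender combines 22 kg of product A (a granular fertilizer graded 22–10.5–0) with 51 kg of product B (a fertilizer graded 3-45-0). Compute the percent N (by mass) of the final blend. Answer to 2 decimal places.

8.73% N

Total mass = 22 + 51 = 73 kg.
N mass = 22%×22 + 3%×51 = 6.37 kg.
% N = 6.37 / 73 = 8.72603%.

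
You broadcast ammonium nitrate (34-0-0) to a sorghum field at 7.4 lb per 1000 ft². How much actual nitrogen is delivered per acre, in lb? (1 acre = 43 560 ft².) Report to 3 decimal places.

109.597 lb N per acre

nitrogen per 1000 ft² = 7.4 × 34% = 2.516 lb.
Convert to per acre: 2.516 × 43.56 = 109.59696 lb.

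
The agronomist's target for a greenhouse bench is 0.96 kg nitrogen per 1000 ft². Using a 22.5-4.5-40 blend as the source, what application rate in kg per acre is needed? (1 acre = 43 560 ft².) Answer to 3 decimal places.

Product per 1000 ft² = 0.96 / 22.5% = 4.26667 kg.
Convert to per acre: 4.26667 × 43.56 = 185.856 kg.

185.856 kg of product per acre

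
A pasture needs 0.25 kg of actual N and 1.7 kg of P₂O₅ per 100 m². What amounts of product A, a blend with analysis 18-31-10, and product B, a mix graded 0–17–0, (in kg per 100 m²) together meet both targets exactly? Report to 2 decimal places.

1.39 kg product A, 7.47 kg product B

Per-100 m² balance (a = product A, b = product B):
N: 0.18·a + 0·b = 0.25
P₂O₅: 0.31·a + 0.17·b = 1.7
Eliminate b: (row1) − 0/0.17·(row2) → 0.18·a = 0.25, so a = 1.38889.
Then b = (1.7 − 0.31·1.38889) / 0.17 = 7.46732.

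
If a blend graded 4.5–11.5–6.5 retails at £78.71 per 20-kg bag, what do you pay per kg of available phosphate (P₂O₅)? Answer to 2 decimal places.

£34.22 per kg P₂O₅

P₂O₅ in bag = 20 × 11.5% = 2.3 kg.
Cost per kg P₂O₅ = £78.71 / 2.3 = £34.2217.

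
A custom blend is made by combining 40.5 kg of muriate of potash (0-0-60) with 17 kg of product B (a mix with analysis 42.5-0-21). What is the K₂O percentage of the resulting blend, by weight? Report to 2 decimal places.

Total mass = 40.5 + 17 = 57.5 kg.
K₂O mass = 60%×40.5 + 21%×17 = 27.87 kg.
% K₂O = 27.87 / 57.5 = 48.4696%.

48.47% K₂O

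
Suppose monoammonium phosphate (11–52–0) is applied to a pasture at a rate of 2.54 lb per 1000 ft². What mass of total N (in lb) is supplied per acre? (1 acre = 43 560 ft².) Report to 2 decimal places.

nitrogen per 1000 ft² = 2.54 × 11% = 0.2794 lb.
Convert to per acre: 0.2794 × 43.56 = 12.1707 lb.

12.17 lb N per acre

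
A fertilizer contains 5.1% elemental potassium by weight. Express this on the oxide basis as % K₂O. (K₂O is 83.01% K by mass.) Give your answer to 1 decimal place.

%K₂O = 5.1 / 0.8301 = 6.14384%.

6.1% K₂O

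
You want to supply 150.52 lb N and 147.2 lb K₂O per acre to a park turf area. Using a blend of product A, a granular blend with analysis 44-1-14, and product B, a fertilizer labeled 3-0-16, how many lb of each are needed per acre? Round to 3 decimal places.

With a, b = lb per acre of product A and product B:
N: 0.44·a + 0.03·b = 150.52
K₂O: 0.14·a + 0.16·b = 147.2
From row1: a = (150.52 − 0.03·b) / 0.44.
Into row2: 0.14·(150.52 − 0.03·b)/0.44 + 0.16·b = 147.2 → b = 660.0483, a = 297.0876.

297.088 lb product A, 660.048 lb product B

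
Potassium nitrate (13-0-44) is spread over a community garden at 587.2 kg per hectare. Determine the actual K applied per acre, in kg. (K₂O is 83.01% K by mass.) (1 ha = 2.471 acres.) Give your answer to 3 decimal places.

K₂O per hectare = 587.2 × 44% = 258.368 kg.
Elemental K = 258.368 × 0.8301 = 214.471 kg per hectare.
Convert to per acre: 214.471 × 0.404694 = 86.7953 kg.

86.795 kg K per acre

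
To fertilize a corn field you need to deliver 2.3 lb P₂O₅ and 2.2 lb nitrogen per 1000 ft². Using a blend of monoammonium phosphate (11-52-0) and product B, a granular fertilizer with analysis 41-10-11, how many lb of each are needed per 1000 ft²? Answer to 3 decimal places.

3.576 lb monoammonium phosphate, 4.407 lb product B

With a, b = lb per 1000 ft² of monoammonium phosphate and product B:
P₂O₅: 0.52·a + 0.1·b = 2.3
N: 0.11·a + 0.41·b = 2.2
Solving simultaneously: a = 3.57567, b = 4.40653.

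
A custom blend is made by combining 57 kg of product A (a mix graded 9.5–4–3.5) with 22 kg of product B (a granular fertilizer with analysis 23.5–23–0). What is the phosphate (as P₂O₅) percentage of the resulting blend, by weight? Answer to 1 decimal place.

Total mass = 57 + 22 = 79 kg.
P₂O₅ mass = 4%×57 + 23%×22 = 7.34 kg.
% P₂O₅ = 7.34 / 79 = 9.29114%.

9.3% P₂O₅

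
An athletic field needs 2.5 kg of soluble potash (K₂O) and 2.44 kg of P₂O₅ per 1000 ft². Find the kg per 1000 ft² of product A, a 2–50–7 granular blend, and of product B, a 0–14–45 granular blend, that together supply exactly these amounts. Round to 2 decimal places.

With a, b = kg per 1000 ft² of product A and product B:
K₂O: 0.07·a + 0.45·b = 2.5
P₂O₅: 0.5·a + 0.14·b = 2.44
Solving simultaneously: a = 3.47584, b = 5.01487.

3.48 kg product A, 5.01 kg product B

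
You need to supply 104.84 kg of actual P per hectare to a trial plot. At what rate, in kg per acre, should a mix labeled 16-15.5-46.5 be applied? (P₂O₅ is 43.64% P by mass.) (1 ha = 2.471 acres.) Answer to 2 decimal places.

As P₂O₅: 104.84 / 0.4364 = 240.238 kg per hectare.
Product per hectare = 240.238 / 15.5% = 1549.92 kg.
Convert to per acre: 1549.92 × 0.404694 = 627.246 kg.

627.25 kg of product per acre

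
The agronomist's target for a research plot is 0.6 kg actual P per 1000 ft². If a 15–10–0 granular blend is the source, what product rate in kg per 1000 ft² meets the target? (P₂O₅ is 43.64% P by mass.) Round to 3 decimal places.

As P₂O₅: 0.6 / 0.4364 = 1.37489 kg per 1000 ft².
Product per 1000 ft² = 1.37489 / 10% = 13.7489 kg.

13.749 kg of product per thousand sq ft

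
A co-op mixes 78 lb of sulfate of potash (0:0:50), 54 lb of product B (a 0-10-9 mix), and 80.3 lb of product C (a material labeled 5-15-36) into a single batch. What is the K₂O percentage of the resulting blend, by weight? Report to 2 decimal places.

Total mass = 78 + 54 + 80.3 = 212.3 lb.
K₂O mass = 50%×78 + 9%×54 + 36%×80.3 = 72.768 lb.
% K₂O = 72.768 / 212.3 = 34.276%.

34.28% K₂O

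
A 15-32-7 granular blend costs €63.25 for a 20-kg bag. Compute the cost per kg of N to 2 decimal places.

€21.08 per kg N

N in bag = 20 × 15% = 3 kg.
Cost per kg N = €63.25 / 3 = €21.0833.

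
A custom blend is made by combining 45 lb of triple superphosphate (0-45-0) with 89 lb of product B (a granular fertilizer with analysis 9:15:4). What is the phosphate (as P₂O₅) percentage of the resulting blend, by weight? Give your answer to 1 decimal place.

25.1% P₂O₅

Total mass = 45 + 89 = 134 lb.
P₂O₅ mass = 45%×45 + 15%×89 = 33.6 lb.
% P₂O₅ = 33.6 / 134 = 25.0746%.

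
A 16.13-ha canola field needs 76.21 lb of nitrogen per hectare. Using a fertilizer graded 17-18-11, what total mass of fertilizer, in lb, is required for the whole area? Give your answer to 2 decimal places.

7230.98 lb

Product per hectare = 76.21 / 17% = 448.294 lb.
Total product = 448.294 × 16.13 = 7230.984 lb.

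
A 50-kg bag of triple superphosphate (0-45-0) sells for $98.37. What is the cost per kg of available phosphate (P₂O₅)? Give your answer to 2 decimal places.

P₂O₅ in bag = 50 × 45% = 22.5 kg.
Cost per kg P₂O₅ = $98.37 / 22.5 = $4.3720.

$4.37 per kg P₂O₅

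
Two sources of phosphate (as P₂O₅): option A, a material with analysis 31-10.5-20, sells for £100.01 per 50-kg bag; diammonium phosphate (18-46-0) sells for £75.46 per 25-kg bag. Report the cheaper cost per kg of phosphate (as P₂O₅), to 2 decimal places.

£6.56 per kg P₂O₅ (diammonium phosphate)

option A: P₂O₅ per bag = 50 × 10.5% = 5.25 kg; cost = 100.01 / 5.25 = £19.0495/kg P₂O₅.
diammonium phosphate: P₂O₅ per bag = 25 × 46% = 11.5 kg; cost = 75.46 / 11.5 = £6.5617/kg P₂O₅.
diammonium phosphate is cheaper.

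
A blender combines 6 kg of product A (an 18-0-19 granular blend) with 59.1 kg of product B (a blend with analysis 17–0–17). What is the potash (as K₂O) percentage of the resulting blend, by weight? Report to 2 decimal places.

17.18% K₂O

Total mass = 6 + 59.1 = 65.1 kg.
K₂O mass = 19%×6 + 17%×59.1 = 11.187 kg.
% K₂O = 11.187 / 65.1 = 17.1843%.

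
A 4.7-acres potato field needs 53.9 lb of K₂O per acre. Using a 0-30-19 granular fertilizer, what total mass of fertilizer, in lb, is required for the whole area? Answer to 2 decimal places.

1333.32 lb

Product per acre = 53.9 / 19% = 283.684 lb.
Total product = 283.684 × 4.7 = 1333.316 lb.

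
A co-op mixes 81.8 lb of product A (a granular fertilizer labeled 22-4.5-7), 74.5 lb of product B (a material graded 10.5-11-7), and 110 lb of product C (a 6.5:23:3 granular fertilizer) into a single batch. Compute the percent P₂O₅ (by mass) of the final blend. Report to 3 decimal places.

13.960% P₂O₅

Total mass = 81.8 + 74.5 + 110 = 266.3 lb.
P₂O₅ mass = 4.5%×81.8 + 11%×74.5 + 23%×110 = 37.176 lb.
% P₂O₅ = 37.176 / 266.3 = 13.9602%.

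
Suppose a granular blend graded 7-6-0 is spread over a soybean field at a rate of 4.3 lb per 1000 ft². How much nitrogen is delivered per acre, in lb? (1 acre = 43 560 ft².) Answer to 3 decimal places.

nitrogen per 1000 ft² = 4.3 × 7% = 0.301 lb.
Convert to per acre: 0.301 × 43.56 = 13.1116 lb.

13.112 lb N per acre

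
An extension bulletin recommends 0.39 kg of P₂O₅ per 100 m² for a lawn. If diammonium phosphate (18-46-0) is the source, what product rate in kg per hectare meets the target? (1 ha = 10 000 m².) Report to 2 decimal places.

Product per 100 m² = 0.39 / 46% = 0.847826 kg.
Convert to per hectare: 0.847826 × 100 = 84.7826 kg.

84.78 kg of product per hectare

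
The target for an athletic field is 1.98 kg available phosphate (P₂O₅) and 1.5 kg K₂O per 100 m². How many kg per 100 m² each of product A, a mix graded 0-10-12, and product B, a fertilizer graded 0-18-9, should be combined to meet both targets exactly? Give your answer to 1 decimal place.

Per-100 m² balance (a = product A, b = product B):
P₂O₅: 0.1·a + 0.18·b = 1.98
K₂O: 0.12·a + 0.09·b = 1.5
Eliminate a: (row1) − 0.1/0.12·(row2) → 0.105·b = 0.73, so b = 6.95238.
Back-substitute: a = (1.98 − 0.18·6.95238) / 0.1 = 7.28571.

7.3 kg product A, 7.0 kg product B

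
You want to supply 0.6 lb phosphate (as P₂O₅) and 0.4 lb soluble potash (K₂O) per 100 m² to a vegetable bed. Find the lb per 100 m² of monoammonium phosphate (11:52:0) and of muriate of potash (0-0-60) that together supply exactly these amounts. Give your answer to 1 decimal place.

With a, b = lb per 100 m² of monoammonium phosphate and muriate of potash:
P₂O₅: 0.52·a + 0·b = 0.6
K₂O: 0·a + 0.6·b = 0.4
Solving simultaneously: a = 1.15385, b = 0.666667.

1.2 lb monoammonium phosphate, 0.7 lb muriate of potash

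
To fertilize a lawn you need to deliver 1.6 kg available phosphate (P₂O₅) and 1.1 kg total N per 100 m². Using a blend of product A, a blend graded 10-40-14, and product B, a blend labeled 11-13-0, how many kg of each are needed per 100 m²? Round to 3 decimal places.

Per-100 m² balance (a = product A, b = product B):
P₂O₅: 0.4·a + 0.13·b = 1.6
N: 0.1·a + 0.11·b = 1.1
Solving simultaneously: a = 1.06452, b = 9.03226.

1.065 kg product A, 9.032 kg product B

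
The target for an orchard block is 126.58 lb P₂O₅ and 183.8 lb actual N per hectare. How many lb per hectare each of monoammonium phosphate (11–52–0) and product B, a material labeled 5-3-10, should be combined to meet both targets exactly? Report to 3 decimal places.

Per-hectare balance (a = monoammonium phosphate, b = product B):
P₂O₅: 0.52·a + 0.03·b = 126.58
N: 0.11·a + 0.05·b = 183.8
From row1: a = (126.58 − 0.03·b) / 0.52.
Into row2: 0.11·(126.58 − 0.03·b)/0.52 + 0.05·b = 183.8 → b = 3597.0132, a = 35.9031.

35.903 lb monoammonium phosphate, 3597.013 lb product B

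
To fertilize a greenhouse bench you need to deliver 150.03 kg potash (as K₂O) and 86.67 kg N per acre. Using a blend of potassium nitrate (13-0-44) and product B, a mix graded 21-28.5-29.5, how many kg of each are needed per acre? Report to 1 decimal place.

Let a = kg of potassium nitrate, b = kg of product B (per acre).
K₂O: 0.44·a + 0.295·b = 150.03
N: 0.13·a + 0.21·b = 86.67
Solving simultaneously: a = 109.873, b = 344.698.

109.9 kg potassium nitrate, 344.7 kg product B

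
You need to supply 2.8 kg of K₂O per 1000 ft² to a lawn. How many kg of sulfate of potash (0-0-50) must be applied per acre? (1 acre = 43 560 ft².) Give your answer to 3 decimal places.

Product per 1000 ft² = 2.8 / 50% = 5.6 kg.
Convert to per acre: 5.6 × 43.56 = 243.936 kg.

243.936 kg of product per acre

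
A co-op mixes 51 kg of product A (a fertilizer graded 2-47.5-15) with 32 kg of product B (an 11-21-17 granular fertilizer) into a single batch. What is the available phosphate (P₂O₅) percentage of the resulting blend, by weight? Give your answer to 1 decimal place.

Total mass = 51 + 32 = 83 kg.
P₂O₅ mass = 47.5%×51 + 21%×32 = 30.945 kg.
% P₂O₅ = 30.945 / 83 = 37.2831%.

37.3% P₂O₅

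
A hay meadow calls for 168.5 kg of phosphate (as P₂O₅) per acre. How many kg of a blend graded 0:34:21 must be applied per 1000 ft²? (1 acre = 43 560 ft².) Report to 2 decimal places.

11.38 kg of product per thousand sq ft

Product per acre = 168.5 / 34% = 495.588 kg.
Convert to per 1000 ft²: 495.588 × 0.0229568 = 11.3771 kg.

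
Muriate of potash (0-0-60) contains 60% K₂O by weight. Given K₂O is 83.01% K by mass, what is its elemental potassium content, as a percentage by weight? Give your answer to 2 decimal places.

49.81% K

%K = 60 × 0.8301 = 49.806%.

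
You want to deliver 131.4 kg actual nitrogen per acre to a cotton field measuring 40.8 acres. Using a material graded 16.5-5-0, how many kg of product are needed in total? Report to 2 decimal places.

Product per acre = 131.4 / 16.5% = 796.364 kg.
Total product = 796.364 × 40.8 = 32491.636 kg.

32491.64 kg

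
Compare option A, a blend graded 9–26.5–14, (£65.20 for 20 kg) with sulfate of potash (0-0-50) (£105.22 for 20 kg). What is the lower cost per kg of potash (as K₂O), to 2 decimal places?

£10.52 per kg K₂O (sulfate of potash)

option A: K₂O per bag = 20 × 14% = 2.8 kg; cost = 65.20 / 2.8 = £23.2857/kg K₂O.
sulfate of potash: K₂O per bag = 20 × 50% = 10 kg; cost = 105.22 / 10 = £10.5220/kg K₂O.
sulfate of potash is cheaper.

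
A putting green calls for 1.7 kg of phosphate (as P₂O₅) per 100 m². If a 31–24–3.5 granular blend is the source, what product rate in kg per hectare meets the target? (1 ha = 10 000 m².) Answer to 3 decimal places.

Product per 100 m² = 1.7 / 24% = 7.08333 kg.
Convert to per hectare: 7.08333 × 100 = 708.3333 kg.

708.333 kg of product per hectare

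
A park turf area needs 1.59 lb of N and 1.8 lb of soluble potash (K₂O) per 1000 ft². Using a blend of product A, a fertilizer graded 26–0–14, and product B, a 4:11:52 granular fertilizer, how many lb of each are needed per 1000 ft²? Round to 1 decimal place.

Per-1000 ft² balance (a = product A, b = product B):
N: 0.26·a + 0.04·b = 1.59
K₂O: 0.14·a + 0.52·b = 1.8
Eliminate a: (row1) − 0.26/0.14·(row2) → -0.925714·b = -1.75286, so b = 1.89352.
Back-substitute: a = (1.59 − 0.04·1.89352) / 0.26 = 5.82407.

5.8 lb product A, 1.9 lb product B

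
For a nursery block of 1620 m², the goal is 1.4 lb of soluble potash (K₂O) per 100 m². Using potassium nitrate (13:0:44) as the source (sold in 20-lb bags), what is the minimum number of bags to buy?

Product per 100 m² = 1.4 / 44% = 3.18182 lb.
Total product = 3.18182 × 1620 / 100 = 51.5455 lb.
Bags = ⌈51.5455 / 20⌉ = 3.

3 bags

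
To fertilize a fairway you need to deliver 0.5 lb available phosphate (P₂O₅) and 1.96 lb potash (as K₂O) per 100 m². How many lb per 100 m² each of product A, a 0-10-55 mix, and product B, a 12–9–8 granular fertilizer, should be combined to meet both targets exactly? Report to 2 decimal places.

3.29 lb product A, 1.90 lb product B

With a, b = lb per 100 m² of product A and product B:
P₂O₅: 0.1·a + 0.09·b = 0.5
K₂O: 0.55·a + 0.08·b = 1.96
Solving simultaneously: a = 3.28675, b = 1.90361.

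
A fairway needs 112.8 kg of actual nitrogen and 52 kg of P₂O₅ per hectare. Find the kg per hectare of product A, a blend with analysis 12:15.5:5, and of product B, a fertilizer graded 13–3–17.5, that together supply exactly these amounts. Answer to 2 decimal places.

With a, b = kg per hectare of product A and product B:
N: 0.12·a + 0.13·b = 112.8
P₂O₅: 0.155·a + 0.03·b = 52
Solving simultaneously: a = 203.988, b = 679.396.

203.99 kg product A, 679.40 kg product B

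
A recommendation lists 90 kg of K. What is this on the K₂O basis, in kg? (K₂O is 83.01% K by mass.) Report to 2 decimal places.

K₂O = 90 / 0.8301 = 108.421 kg.

108.42 kg K₂O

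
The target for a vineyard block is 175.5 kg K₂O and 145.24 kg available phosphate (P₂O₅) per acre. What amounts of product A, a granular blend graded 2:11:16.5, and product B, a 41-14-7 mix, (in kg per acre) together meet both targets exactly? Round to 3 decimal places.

Per-acre balance (a = product A, b = product B):
K₂O: 0.165·a + 0.07·b = 175.5
P₂O₅: 0.11·a + 0.14·b = 145.24
From row1: a = (175.5 − 0.07·b) / 0.165.
Into row2: 0.11·(175.5 − 0.07·b)/0.165 + 0.14·b = 145.24 → b = 302.5714, a = 935.2727.

935.273 kg product A, 302.571 kg product B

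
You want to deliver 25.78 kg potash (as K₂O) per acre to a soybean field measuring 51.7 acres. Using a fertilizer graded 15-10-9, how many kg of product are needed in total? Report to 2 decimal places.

Product per acre = 25.78 / 9% = 286.444 kg.
Total product = 286.444 × 51.7 = 14809.178 kg.

14809.18 kg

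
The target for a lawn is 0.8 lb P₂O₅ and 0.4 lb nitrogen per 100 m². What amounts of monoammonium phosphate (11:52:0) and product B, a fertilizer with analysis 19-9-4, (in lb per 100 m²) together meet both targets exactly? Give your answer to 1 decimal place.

Let a = lb of monoammonium phosphate, b = lb of product B (per 100 m²).
P₂O₅: 0.52·a + 0.09·b = 0.8
N: 0.11·a + 0.19·b = 0.4
From row1: a = (0.8 − 0.09·b) / 0.52.
Into row2: 0.11·(0.8 − 0.09·b)/0.52 + 0.19·b = 0.4 → b = 1.34983, a = 1.30484.

1.3 lb monoammonium phosphate, 1.3 lb product B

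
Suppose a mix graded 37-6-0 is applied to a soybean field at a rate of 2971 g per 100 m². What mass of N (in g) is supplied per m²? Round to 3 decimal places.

nitrogen per 100 m² = 2971 × 37% = 1099.27 g.
Convert to per m²: 1099.27 × 0.01 = 10.9927 g.

10.993 g N per sq m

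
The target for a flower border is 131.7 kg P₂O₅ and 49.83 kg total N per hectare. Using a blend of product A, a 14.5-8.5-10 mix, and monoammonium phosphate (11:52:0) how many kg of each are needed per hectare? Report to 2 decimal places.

172.97 kg product A, 225.00 kg monoammonium phosphate

Per-hectare balance (a = product A, b = monoammonium phosphate):
P₂O₅: 0.085·a + 0.52·b = 131.7
N: 0.145·a + 0.11·b = 49.83
Eliminate b: (row1) − 0.52/0.11·(row2) → -0.600455·a = -103.86, so a = 172.969.
Then b = (49.83 − 0.145·172.969) / 0.11 = 224.995.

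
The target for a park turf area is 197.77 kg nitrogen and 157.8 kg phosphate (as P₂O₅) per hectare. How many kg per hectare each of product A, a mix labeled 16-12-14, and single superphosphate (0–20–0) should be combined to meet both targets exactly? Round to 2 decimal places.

Let a = kg of product A, b = kg of single superphosphate (per hectare).
N: 0.16·a + 0·b = 197.77
P₂O₅: 0.12·a + 0.2·b = 157.8
Eliminate b: (row1) − 0/0.2·(row2) → 0.16·a = 197.77, so a = 1236.062.
Then b = (157.8 − 0.12·1236.062) / 0.2 = 47.3625.

1236.06 kg product A, 47.36 kg single superphosphate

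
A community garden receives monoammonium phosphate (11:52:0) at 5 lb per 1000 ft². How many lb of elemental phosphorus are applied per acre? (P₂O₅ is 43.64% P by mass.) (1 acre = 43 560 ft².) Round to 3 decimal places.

P₂O₅ per 1000 ft² = 5 × 52% = 2.6 lb.
Elemental P = 2.6 × 0.4364 = 1.13464 lb per 1000 ft².
Convert to per acre: 1.13464 × 43.56 = 49.4249 lb.

49.425 lb P per acre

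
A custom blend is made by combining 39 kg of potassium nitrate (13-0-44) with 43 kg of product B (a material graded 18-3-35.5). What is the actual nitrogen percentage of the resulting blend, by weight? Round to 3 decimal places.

15.622% N

Total mass = 39 + 43 = 82 kg.
N mass = 13%×39 + 18%×43 = 12.81 kg.
% N = 12.81 / 82 = 15.62195%.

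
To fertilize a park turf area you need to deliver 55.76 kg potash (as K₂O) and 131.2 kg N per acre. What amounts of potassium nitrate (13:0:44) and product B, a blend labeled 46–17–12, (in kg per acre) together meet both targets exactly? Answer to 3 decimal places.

With a, b = kg per acre of potassium nitrate and product B:
K₂O: 0.44·a + 0.12·b = 55.76
N: 0.13·a + 0.46·b = 131.2
Solving simultaneously: a = 53.0278, b = 270.2313.

53.028 kg potassium nitrate, 270.231 kg product B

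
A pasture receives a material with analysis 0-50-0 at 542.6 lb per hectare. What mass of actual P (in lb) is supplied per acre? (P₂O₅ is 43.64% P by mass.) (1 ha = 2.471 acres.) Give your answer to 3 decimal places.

47.914 lb P per acre

P₂O₅ per hectare = 542.6 × 50% = 271.3 lb.
Elemental P = 271.3 × 0.4364 = 118.395 lb per hectare.
Convert to per acre: 118.395 × 0.404694 = 47.9139 lb.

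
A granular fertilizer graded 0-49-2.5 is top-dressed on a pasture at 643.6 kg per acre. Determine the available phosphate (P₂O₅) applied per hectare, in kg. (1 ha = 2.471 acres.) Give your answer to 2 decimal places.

P₂O₅ per acre = 643.6 × 49% = 315.364 kg.
Convert to per hectare: 315.364 × 2.471 = 779.264 kg.

779.26 kg P₂O₅ per hectare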